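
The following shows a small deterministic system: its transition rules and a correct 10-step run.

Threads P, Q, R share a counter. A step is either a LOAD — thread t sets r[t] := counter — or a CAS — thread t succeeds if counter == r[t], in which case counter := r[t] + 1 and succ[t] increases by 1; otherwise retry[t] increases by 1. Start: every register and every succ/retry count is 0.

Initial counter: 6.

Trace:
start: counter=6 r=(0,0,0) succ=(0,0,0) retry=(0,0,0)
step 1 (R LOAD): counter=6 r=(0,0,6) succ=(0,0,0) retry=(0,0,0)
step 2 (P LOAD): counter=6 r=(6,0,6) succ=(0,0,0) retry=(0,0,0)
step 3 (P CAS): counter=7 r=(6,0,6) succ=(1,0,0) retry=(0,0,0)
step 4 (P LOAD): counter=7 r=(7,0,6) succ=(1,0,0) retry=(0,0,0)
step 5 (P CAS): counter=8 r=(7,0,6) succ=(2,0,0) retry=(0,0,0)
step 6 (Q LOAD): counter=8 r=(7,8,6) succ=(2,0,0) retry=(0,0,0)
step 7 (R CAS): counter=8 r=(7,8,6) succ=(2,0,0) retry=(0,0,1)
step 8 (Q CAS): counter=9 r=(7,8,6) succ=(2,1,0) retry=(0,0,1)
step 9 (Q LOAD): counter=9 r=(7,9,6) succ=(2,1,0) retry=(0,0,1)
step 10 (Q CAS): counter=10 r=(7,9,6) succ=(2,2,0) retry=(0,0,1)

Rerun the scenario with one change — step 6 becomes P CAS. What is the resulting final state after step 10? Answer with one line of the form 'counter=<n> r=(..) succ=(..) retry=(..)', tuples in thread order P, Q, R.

(re-executing from step 6 with the substitution; state before step 6: counter=8 r=(7,0,6) succ=(2,0,0) retry=(0,0,0))
step 6 (P CAS): counter=8 r=(7,0,6) succ=(2,0,0) retry=(1,0,0)
step 7 (R CAS): counter=8 r=(7,0,6) succ=(2,0,0) retry=(1,0,1)
step 8 (Q CAS): counter=8 r=(7,0,6) succ=(2,0,0) retry=(1,1,1)
step 9 (Q LOAD): counter=8 r=(7,8,6) succ=(2,0,0) retry=(1,1,1)
step 10 (Q CAS): counter=9 r=(7,8,6) succ=(2,1,0) retry=(1,1,1)

counter=9 r=(7,8,6) succ=(2,1,0) retry=(1,1,1)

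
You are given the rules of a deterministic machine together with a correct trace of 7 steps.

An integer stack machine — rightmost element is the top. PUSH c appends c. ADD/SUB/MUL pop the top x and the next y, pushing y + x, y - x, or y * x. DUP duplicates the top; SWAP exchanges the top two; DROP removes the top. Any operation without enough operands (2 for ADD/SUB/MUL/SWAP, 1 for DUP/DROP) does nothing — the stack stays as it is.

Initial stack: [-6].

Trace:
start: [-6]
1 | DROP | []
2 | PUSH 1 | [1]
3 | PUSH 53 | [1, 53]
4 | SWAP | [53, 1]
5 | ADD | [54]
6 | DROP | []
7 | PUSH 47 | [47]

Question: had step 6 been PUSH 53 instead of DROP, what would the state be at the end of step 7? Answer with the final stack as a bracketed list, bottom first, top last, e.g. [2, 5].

(re-executing from step 6 with the substitution; state before step 6: [54])
6 | PUSH 53 | [54, 53]
7 | PUSH 47 | [54, 53, 47]

[54, 53, 47]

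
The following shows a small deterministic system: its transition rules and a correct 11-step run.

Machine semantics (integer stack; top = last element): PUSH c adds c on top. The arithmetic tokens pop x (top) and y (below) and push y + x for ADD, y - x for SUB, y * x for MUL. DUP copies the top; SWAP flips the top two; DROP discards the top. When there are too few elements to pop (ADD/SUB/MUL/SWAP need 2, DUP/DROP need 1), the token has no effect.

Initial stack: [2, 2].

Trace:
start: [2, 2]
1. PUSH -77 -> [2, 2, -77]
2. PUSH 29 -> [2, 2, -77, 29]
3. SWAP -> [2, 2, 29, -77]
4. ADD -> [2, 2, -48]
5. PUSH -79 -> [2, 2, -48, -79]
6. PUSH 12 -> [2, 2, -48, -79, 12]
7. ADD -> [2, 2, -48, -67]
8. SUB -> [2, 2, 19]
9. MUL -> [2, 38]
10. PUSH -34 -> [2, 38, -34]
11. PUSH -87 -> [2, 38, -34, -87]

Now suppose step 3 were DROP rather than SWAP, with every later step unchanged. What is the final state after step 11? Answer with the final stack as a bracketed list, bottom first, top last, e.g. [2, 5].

[-16, -34, -87]

(re-executing from step 3 with the substitution; state before step 3: [2, 2, -77, 29])
3. DROP -> [2, 2, -77]
4. ADD -> [2, -75]
5. PUSH -79 -> [2, -75, -79]
6. PUSH 12 -> [2, -75, -79, 12]
7. ADD -> [2, -75, -67]
8. SUB -> [2, -8]
9. MUL -> [-16]
10. PUSH -34 -> [-16, -34]
11. PUSH -87 -> [-16, -34, -87]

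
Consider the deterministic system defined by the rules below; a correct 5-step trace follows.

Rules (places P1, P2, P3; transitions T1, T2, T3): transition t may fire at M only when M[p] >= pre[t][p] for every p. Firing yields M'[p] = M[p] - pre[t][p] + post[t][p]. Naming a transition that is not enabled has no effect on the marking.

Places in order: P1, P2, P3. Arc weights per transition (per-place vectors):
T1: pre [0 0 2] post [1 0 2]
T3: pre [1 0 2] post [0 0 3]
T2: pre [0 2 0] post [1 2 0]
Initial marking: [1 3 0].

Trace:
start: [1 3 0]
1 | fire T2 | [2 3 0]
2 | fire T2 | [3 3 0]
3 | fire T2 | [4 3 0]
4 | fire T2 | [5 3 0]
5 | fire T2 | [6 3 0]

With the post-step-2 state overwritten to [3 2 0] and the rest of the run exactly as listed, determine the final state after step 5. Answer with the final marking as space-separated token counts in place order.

6 2 0

state after step 2 := [3 2 0]
3 | fire T2 | [4 2 0]
4 | fire T2 | [5 2 0]
5 | fire T2 | [6 2 0]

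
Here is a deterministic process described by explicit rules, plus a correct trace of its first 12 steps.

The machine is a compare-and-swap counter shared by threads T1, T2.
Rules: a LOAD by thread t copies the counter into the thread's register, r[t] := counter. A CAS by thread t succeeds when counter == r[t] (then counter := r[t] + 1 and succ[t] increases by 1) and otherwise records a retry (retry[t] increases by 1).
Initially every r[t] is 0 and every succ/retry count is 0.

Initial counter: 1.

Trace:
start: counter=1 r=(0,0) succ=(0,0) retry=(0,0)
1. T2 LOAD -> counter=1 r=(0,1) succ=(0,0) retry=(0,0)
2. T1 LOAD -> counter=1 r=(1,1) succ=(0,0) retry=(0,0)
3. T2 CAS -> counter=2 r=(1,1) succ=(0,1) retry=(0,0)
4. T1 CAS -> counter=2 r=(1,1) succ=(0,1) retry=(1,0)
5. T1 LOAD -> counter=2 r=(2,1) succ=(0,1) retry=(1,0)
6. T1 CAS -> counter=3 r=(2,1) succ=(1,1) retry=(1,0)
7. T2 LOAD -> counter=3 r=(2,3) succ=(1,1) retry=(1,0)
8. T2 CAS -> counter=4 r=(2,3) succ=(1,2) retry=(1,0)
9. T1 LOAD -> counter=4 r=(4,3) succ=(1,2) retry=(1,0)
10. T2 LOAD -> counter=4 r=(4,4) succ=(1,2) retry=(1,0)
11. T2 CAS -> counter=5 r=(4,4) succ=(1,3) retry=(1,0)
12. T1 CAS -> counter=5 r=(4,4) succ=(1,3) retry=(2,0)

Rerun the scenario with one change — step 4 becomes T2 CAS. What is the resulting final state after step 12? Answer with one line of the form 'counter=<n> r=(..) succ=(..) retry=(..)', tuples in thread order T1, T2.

(re-executing from step 4 with the substitution; state before step 4: counter=2 r=(1,1) succ=(0,1) retry=(0,0))
4. T2 CAS -> counter=2 r=(1,1) succ=(0,1) retry=(0,1)
5. T1 LOAD -> counter=2 r=(2,1) succ=(0,1) retry=(0,1)
6. T1 CAS -> counter=3 r=(2,1) succ=(1,1) retry=(0,1)
7. T2 LOAD -> counter=3 r=(2,3) succ=(1,1) retry=(0,1)
8. T2 CAS -> counter=4 r=(2,3) succ=(1,2) retry=(0,1)
9. T1 LOAD -> counter=4 r=(4,3) succ=(1,2) retry=(0,1)
10. T2 LOAD -> counter=4 r=(4,4) succ=(1,2) retry=(0,1)
11. T2 CAS -> counter=5 r=(4,4) succ=(1,3) retry=(0,1)
12. T1 CAS -> counter=5 r=(4,4) succ=(1,3) retry=(1,1)

counter=5 r=(4,4) succ=(1,3) retry=(1,1)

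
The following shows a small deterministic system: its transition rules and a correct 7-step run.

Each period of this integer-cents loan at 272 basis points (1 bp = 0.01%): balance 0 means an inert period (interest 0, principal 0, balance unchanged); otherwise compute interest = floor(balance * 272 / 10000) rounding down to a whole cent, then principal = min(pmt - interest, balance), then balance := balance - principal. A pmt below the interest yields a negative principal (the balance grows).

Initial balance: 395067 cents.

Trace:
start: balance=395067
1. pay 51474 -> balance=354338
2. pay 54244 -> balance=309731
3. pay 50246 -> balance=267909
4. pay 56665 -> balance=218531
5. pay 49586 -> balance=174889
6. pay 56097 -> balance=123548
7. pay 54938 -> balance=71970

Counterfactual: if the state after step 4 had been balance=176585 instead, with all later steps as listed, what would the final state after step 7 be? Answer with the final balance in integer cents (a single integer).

state after step 4 := balance=176585
5. pay 49586 -> balance=131802
6. pay 56097 -> balance=79290
7. pay 54938 -> balance=26508

26508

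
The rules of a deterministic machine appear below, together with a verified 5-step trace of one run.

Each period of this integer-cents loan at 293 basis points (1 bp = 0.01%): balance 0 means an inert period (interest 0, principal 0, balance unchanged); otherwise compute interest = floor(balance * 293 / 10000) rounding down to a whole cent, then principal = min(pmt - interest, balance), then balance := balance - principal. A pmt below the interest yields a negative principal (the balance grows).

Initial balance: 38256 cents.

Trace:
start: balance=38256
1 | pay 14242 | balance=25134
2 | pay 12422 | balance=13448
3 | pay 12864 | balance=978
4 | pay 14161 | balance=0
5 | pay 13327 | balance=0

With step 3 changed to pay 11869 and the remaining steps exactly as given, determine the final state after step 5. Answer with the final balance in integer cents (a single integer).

(re-executing from step 3 with the substitution; state before step 3: balance=13448)
3 | pay 11869 | balance=1973
4 | pay 14161 | balance=0
5 | pay 13327 | balance=0

0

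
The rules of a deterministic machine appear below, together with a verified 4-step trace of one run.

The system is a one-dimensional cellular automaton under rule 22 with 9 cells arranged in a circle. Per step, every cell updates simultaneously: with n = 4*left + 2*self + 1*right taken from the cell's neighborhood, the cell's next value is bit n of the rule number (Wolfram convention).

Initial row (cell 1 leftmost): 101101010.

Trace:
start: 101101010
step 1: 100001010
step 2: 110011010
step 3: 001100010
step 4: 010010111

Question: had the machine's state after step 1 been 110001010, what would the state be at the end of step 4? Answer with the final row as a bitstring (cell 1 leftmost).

state after step 1 := 110001010
step 2: 001011010
step 3: 011000011
step 4: 000100100

000100100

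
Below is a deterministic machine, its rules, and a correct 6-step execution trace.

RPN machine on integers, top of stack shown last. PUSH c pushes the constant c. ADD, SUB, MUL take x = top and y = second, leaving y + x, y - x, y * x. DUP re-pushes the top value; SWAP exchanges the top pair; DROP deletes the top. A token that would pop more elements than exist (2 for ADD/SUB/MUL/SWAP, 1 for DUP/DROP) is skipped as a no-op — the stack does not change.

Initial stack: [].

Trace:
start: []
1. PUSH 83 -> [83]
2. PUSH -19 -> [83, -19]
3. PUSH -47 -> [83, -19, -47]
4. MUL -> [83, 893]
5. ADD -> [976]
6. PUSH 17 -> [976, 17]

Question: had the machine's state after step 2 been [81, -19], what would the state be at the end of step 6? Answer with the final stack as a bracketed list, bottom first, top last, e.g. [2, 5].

[974, 17]

state after step 2 := [81, -19]
3. PUSH -47 -> [81, -19, -47]
4. MUL -> [81, 893]
5. ADD -> [974]
6. PUSH 17 -> [974, 17]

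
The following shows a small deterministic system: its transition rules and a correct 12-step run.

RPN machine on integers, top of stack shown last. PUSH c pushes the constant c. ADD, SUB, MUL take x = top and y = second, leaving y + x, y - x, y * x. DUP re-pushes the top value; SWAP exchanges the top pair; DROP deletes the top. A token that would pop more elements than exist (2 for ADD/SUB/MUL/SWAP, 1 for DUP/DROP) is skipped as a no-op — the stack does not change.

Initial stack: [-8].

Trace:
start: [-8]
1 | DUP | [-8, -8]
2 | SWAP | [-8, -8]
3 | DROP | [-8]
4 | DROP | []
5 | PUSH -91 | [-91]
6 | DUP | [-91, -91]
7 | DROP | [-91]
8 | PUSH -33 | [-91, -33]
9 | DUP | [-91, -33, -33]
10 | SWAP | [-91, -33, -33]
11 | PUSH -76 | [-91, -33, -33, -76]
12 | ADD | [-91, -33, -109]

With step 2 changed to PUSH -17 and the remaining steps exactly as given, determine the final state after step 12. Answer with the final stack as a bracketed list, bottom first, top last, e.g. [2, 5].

[-8, -91, -33, -109]

(re-executing from step 2 with the substitution; state before step 2: [-8, -8])
2 | PUSH -17 | [-8, -8, -17]
3 | DROP | [-8, -8]
4 | DROP | [-8]
5 | PUSH -91 | [-8, -91]
6 | DUP | [-8, -91, -91]
7 | DROP | [-8, -91]
8 | PUSH -33 | [-8, -91, -33]
9 | DUP | [-8, -91, -33, -33]
10 | SWAP | [-8, -91, -33, -33]
11 | PUSH -76 | [-8, -91, -33, -33, -76]
12 | ADD | [-8, -91, -33, -109]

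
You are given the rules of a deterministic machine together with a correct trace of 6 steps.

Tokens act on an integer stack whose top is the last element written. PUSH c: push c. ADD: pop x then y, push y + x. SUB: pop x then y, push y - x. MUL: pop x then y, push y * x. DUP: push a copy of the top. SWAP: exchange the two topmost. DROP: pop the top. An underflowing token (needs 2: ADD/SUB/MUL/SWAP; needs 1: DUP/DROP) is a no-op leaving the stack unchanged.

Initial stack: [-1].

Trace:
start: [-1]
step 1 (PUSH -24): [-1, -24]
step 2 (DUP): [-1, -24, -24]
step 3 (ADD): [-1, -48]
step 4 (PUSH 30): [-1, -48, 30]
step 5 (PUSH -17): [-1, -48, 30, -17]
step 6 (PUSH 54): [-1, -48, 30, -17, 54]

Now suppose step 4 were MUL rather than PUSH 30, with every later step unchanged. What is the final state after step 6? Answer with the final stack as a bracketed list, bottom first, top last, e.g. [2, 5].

[48, -17, 54]

(re-executing from step 4 with the substitution; state before step 4: [-1, -48])
step 4 (MUL): [48]
step 5 (PUSH -17): [48, -17]
step 6 (PUSH 54): [48, -17, 54]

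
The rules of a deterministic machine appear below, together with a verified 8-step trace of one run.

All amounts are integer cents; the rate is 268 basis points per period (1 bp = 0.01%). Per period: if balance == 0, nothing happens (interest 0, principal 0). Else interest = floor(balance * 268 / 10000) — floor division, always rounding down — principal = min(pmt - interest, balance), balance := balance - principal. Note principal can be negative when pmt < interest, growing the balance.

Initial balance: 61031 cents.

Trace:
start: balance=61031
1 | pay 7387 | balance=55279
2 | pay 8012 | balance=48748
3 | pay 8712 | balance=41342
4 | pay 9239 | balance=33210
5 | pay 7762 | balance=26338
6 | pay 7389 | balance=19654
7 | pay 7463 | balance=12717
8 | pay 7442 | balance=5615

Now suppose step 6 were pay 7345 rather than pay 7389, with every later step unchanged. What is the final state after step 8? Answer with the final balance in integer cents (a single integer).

(re-executing from step 6 with the substitution; state before step 6: balance=26338)
6 | pay 7345 | balance=19698
7 | pay 7463 | balance=12762
8 | pay 7442 | balance=5662

5662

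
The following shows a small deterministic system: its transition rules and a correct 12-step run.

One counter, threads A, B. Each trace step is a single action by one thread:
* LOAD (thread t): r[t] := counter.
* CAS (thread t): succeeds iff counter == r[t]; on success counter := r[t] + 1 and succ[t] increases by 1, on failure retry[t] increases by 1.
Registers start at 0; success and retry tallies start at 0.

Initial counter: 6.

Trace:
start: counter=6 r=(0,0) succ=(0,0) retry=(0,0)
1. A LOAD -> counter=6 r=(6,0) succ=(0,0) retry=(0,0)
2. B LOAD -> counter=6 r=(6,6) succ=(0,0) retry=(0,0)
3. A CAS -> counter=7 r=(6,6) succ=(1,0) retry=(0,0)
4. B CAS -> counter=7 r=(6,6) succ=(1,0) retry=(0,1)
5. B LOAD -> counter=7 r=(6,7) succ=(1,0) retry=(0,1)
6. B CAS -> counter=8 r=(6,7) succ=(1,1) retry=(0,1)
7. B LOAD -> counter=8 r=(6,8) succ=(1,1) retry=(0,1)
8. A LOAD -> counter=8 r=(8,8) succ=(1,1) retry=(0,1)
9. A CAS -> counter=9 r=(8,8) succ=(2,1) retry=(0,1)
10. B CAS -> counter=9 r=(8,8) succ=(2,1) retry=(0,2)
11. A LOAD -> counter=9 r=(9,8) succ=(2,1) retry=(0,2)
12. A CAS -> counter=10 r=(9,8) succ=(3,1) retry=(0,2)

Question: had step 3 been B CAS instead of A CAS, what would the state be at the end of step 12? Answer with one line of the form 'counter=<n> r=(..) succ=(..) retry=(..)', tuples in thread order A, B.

(re-executing from step 3 with the substitution; state before step 3: counter=6 r=(6,6) succ=(0,0) retry=(0,0))
3. B CAS -> counter=7 r=(6,6) succ=(0,1) retry=(0,0)
4. B CAS -> counter=7 r=(6,6) succ=(0,1) retry=(0,1)
5. B LOAD -> counter=7 r=(6,7) succ=(0,1) retry=(0,1)
6. B CAS -> counter=8 r=(6,7) succ=(0,2) retry=(0,1)
7. B LOAD -> counter=8 r=(6,8) succ=(0,2) retry=(0,1)
8. A LOAD -> counter=8 r=(8,8) succ=(0,2) retry=(0,1)
9. A CAS -> counter=9 r=(8,8) succ=(1,2) retry=(0,1)
10. B CAS -> counter=9 r=(8,8) succ=(1,2) retry=(0,2)
11. A LOAD -> counter=9 r=(9,8) succ=(1,2) retry=(0,2)
12. A CAS -> counter=10 r=(9,8) succ=(2,2) retry=(0,2)

counter=10 r=(9,8) succ=(2,2) retry=(0,2)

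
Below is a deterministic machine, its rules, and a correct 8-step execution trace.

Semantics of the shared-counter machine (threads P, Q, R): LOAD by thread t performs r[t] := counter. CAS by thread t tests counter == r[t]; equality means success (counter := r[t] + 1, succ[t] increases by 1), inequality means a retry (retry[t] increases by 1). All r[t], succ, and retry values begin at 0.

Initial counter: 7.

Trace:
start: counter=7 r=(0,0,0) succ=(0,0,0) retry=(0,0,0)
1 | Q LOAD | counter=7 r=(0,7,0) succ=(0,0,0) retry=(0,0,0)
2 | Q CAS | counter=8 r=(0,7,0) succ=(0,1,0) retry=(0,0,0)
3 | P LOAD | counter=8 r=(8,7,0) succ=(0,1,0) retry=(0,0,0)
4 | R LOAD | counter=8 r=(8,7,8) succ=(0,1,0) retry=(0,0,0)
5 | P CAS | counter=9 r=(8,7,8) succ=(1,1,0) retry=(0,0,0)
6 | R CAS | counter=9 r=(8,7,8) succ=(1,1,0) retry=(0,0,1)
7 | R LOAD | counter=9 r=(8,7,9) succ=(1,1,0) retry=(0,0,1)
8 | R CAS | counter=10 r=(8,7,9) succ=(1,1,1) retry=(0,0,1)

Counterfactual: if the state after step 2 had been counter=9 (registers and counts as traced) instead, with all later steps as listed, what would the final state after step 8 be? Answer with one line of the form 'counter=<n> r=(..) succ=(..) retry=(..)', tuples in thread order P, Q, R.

state after step 2 := counter=9 r=(0,7,0) succ=(0,1,0) retry=(0,0,0)
3 | P LOAD | counter=9 r=(9,7,0) succ=(0,1,0) retry=(0,0,0)
4 | R LOAD | counter=9 r=(9,7,9) succ=(0,1,0) retry=(0,0,0)
5 | P CAS | counter=10 r=(9,7,9) succ=(1,1,0) retry=(0,0,0)
6 | R CAS | counter=10 r=(9,7,9) succ=(1,1,0) retry=(0,0,1)
7 | R LOAD | counter=10 r=(9,7,10) succ=(1,1,0) retry=(0,0,1)
8 | R CAS | counter=11 r=(9,7,10) succ=(1,1,1) retry=(0,0,1)

counter=11 r=(9,7,10) succ=(1,1,1) retry=(0,0,1)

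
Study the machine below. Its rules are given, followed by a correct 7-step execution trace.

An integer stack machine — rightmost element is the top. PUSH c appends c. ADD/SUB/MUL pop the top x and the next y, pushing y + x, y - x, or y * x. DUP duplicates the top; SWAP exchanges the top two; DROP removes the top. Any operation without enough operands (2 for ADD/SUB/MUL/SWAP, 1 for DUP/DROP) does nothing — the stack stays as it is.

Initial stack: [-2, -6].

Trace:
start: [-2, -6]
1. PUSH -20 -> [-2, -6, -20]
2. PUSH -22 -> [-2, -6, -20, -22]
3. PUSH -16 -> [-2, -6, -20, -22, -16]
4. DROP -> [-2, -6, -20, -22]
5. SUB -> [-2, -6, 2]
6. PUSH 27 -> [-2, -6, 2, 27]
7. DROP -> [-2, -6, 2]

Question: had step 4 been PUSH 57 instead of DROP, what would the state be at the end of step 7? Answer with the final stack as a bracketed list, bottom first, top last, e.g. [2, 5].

(re-executing from step 4 with the substitution; state before step 4: [-2, -6, -20, -22, -16])
4. PUSH 57 -> [-2, -6, -20, -22, -16, 57]
5. SUB -> [-2, -6, -20, -22, -73]
6. PUSH 27 -> [-2, -6, -20, -22, -73, 27]
7. DROP -> [-2, -6, -20, -22, -73]

[-2, -6, -20, -22, -73]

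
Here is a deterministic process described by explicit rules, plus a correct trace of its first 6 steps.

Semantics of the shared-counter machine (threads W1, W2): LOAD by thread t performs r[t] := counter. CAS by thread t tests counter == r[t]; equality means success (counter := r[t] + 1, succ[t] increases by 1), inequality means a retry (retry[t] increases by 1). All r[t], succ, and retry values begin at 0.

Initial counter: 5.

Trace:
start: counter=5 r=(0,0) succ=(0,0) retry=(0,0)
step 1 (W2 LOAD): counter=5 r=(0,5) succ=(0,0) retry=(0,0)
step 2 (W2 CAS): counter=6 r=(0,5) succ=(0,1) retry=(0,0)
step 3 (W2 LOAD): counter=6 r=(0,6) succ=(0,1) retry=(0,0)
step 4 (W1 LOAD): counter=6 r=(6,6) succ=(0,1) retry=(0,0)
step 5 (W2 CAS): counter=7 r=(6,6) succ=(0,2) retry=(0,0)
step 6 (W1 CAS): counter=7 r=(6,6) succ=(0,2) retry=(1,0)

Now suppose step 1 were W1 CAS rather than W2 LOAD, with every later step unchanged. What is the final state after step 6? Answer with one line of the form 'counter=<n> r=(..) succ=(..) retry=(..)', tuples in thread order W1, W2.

counter=6 r=(5,5) succ=(0,1) retry=(2,1)

(re-executing from step 1 with the substitution; state before step 1: counter=5 r=(0,0) succ=(0,0) retry=(0,0))
step 1 (W1 CAS): counter=5 r=(0,0) succ=(0,0) retry=(1,0)
step 2 (W2 CAS): counter=5 r=(0,0) succ=(0,0) retry=(1,1)
step 3 (W2 LOAD): counter=5 r=(0,5) succ=(0,0) retry=(1,1)
step 4 (W1 LOAD): counter=5 r=(5,5) succ=(0,0) retry=(1,1)
step 5 (W2 CAS): counter=6 r=(5,5) succ=(0,1) retry=(1,1)
step 6 (W1 CAS): counter=6 r=(5,5) succ=(0,1) retry=(2,1)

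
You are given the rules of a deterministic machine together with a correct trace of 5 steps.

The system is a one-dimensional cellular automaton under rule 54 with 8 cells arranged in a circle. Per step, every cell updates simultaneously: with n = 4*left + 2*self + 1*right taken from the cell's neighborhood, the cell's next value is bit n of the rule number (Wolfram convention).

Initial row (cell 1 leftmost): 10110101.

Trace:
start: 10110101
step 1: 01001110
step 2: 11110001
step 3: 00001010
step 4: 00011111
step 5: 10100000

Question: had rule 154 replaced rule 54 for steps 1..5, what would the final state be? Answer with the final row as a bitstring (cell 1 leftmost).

00010010

(re-executing steps 1..5 under rule 154; state before step 1: 10110101)
step 1: 00100001
step 2: 11010010
step 3: 10001100
step 4: 01011011
step 5: 00010010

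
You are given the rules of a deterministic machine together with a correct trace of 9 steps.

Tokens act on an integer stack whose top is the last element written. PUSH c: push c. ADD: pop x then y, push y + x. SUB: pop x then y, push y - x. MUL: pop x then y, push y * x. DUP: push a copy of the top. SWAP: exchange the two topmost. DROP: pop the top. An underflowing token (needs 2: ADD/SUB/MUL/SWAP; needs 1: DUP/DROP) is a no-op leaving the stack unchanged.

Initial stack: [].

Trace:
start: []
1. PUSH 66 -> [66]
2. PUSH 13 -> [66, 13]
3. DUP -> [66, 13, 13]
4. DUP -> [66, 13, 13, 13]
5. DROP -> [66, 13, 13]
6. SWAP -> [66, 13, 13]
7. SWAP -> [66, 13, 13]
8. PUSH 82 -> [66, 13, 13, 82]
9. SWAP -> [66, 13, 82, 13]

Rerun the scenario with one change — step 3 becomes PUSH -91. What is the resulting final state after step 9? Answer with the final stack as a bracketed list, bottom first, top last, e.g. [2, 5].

[66, 13, 82, -91]

(re-executing from step 3 with the substitution; state before step 3: [66, 13])
3. PUSH -91 -> [66, 13, -91]
4. DUP -> [66, 13, -91, -91]
5. DROP -> [66, 13, -91]
6. SWAP -> [66, -91, 13]
7. SWAP -> [66, 13, -91]
8. PUSH 82 -> [66, 13, -91, 82]
9. SWAP -> [66, 13, 82, -91]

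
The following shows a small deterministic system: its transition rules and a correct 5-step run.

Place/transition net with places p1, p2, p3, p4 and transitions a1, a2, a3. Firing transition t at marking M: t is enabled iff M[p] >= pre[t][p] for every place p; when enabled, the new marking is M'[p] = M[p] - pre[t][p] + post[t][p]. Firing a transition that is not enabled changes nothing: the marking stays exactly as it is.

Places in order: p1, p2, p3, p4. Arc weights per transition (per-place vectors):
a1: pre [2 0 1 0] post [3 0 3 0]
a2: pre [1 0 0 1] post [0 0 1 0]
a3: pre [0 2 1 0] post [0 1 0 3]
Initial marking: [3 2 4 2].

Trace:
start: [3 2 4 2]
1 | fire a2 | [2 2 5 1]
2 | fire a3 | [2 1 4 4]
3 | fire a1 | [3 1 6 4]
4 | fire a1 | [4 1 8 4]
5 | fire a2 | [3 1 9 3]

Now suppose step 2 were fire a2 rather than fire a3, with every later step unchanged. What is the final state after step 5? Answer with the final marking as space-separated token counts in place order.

1 2 6 0

(re-executing from step 2 with the substitution; state before step 2: [2 2 5 1])
2 | fire a2 | [1 2 6 0]
3 | fire a1 | [1 2 6 0]
4 | fire a1 | [1 2 6 0]
5 | fire a2 | [1 2 6 0]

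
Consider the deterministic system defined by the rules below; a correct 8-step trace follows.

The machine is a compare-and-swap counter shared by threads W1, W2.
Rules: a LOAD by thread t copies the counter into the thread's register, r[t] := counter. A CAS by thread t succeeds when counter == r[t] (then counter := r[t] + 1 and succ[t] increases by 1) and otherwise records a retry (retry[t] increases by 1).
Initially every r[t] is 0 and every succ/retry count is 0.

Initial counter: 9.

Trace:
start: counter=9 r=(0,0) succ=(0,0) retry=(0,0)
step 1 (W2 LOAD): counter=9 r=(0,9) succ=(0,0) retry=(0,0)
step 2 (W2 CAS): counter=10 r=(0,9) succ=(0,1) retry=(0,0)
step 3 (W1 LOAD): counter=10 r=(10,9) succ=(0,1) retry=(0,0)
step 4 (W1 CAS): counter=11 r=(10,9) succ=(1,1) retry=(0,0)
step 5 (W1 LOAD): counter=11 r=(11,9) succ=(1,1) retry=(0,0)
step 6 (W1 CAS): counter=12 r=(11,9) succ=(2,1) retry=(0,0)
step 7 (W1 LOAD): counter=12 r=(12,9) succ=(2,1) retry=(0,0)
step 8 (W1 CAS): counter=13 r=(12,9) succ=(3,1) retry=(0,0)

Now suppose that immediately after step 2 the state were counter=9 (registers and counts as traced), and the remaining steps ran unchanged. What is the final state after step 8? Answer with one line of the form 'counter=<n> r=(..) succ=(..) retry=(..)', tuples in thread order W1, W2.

state after step 2 := counter=9 r=(0,9) succ=(0,1) retry=(0,0)
step 3 (W1 LOAD): counter=9 r=(9,9) succ=(0,1) retry=(0,0)
step 4 (W1 CAS): counter=10 r=(9,9) succ=(1,1) retry=(0,0)
step 5 (W1 LOAD): counter=10 r=(10,9) succ=(1,1) retry=(0,0)
step 6 (W1 CAS): counter=11 r=(10,9) succ=(2,1) retry=(0,0)
step 7 (W1 LOAD): counter=11 r=(11,9) succ=(2,1) retry=(0,0)
step 8 (W1 CAS): counter=12 r=(11,9) succ=(3,1) retry=(0,0)

counter=12 r=(11,9) succ=(3,1) retry=(0,0)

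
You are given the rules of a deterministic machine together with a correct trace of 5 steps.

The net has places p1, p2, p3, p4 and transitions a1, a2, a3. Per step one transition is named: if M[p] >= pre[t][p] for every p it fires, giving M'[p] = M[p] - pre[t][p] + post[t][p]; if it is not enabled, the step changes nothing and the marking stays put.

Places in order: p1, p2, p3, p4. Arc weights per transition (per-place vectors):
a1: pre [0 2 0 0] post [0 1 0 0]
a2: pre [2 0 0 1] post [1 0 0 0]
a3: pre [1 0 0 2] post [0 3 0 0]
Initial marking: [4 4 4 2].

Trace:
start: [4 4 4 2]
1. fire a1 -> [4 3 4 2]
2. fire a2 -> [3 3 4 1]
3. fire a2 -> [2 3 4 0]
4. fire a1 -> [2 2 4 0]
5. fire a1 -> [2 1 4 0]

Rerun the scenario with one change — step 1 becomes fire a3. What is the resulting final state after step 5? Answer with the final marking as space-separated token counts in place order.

(re-executing from step 1 with the substitution; state before step 1: [4 4 4 2])
1. fire a3 -> [3 7 4 0]
2. fire a2 -> [3 7 4 0]
3. fire a2 -> [3 7 4 0]
4. fire a1 -> [3 6 4 0]
5. fire a1 -> [3 5 4 0]

3 5 4 0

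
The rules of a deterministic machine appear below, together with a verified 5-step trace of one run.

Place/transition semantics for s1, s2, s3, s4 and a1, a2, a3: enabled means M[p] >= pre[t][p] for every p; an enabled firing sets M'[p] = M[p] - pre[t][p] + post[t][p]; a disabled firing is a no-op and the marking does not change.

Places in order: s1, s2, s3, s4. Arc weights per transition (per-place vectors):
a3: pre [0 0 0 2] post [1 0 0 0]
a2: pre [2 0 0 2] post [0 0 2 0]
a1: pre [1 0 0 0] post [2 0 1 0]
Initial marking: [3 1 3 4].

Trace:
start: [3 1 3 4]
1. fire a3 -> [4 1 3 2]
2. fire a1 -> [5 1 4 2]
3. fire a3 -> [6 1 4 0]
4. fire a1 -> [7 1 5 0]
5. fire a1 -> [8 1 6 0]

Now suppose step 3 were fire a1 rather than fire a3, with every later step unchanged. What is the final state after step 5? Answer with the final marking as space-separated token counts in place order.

(re-executing from step 3 with the substitution; state before step 3: [5 1 4 2])
3. fire a1 -> [6 1 5 2]
4. fire a1 -> [7 1 6 2]
5. fire a1 -> [8 1 7 2]

8 1 7 2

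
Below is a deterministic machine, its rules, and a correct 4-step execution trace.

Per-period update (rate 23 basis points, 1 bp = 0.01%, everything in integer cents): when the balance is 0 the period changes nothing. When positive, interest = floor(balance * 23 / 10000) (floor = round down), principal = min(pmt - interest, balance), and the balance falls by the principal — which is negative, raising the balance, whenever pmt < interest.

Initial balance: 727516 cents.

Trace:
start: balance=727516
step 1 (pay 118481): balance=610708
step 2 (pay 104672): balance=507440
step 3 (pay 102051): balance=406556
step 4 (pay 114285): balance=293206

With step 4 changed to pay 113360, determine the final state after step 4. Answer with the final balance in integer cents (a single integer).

(re-executing from step 4 with the substitution; state before step 4: balance=406556)
step 4 (pay 113360): balance=294131

294131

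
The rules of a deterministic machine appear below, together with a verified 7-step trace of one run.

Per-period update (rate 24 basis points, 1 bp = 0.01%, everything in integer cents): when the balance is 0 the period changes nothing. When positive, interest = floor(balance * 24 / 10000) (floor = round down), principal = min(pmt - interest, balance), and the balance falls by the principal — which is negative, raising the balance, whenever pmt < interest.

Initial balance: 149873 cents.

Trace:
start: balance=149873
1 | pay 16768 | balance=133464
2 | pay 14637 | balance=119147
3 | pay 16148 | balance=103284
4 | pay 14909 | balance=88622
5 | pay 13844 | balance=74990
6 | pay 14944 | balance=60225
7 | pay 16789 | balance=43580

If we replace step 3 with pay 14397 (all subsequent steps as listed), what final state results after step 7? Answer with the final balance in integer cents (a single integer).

(re-executing from step 3 with the substitution; state before step 3: balance=119147)
3 | pay 14397 | balance=105035
4 | pay 14909 | balance=90378
5 | pay 13844 | balance=76750
6 | pay 14944 | balance=61990
7 | pay 16789 | balance=45349

45349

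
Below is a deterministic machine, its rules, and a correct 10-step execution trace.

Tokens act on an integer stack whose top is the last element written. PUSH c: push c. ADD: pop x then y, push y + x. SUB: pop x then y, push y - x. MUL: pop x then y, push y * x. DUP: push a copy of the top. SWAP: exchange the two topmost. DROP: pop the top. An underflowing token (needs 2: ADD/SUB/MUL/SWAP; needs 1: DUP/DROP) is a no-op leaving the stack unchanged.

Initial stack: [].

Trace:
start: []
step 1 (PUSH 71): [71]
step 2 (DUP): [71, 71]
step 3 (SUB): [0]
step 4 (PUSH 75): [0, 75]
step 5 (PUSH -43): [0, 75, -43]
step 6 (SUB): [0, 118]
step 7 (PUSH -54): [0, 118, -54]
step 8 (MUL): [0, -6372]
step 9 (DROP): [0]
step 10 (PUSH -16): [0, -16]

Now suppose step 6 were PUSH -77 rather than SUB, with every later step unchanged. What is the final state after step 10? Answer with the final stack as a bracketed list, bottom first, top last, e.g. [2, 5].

[0, 75, -43, -16]

(re-executing from step 6 with the substitution; state before step 6: [0, 75, -43])
step 6 (PUSH -77): [0, 75, -43, -77]
step 7 (PUSH -54): [0, 75, -43, -77, -54]
step 8 (MUL): [0, 75, -43, 4158]
step 9 (DROP): [0, 75, -43]
step 10 (PUSH -16): [0, 75, -43, -16]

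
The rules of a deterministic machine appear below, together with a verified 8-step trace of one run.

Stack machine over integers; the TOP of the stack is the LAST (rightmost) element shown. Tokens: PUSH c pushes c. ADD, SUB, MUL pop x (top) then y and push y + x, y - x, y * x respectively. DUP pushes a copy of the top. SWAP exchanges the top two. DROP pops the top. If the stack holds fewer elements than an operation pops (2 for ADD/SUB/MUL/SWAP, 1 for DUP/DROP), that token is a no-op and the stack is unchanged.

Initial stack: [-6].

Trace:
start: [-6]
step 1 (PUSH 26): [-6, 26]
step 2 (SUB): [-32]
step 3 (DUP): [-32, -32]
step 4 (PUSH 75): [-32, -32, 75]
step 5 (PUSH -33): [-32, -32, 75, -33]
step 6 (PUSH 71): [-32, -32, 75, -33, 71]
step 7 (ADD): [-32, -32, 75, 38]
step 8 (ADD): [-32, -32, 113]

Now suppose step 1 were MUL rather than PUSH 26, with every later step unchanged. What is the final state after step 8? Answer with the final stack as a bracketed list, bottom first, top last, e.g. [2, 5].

[-6, -6, 113]

(re-executing from step 1 with the substitution; state before step 1: [-6])
step 1 (MUL): [-6]
step 2 (SUB): [-6]
step 3 (DUP): [-6, -6]
step 4 (PUSH 75): [-6, -6, 75]
step 5 (PUSH -33): [-6, -6, 75, -33]
step 6 (PUSH 71): [-6, -6, 75, -33, 71]
step 7 (ADD): [-6, -6, 75, 38]
step 8 (ADD): [-6, -6, 113]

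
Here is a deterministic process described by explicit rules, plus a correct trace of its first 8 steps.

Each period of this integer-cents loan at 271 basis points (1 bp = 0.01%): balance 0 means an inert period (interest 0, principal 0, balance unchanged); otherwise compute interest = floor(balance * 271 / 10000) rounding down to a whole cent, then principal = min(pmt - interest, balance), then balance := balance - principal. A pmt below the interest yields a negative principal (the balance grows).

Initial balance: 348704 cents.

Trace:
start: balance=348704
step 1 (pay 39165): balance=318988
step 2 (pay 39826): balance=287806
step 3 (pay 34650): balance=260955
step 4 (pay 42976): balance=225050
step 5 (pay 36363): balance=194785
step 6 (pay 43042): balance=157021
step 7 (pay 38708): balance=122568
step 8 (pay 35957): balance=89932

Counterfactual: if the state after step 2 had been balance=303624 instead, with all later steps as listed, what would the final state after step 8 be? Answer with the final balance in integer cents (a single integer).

108505

state after step 2 := balance=303624
step 3 (pay 34650): balance=277202
step 4 (pay 42976): balance=241738
step 5 (pay 36363): balance=211926
step 6 (pay 43042): balance=174627
step 7 (pay 38708): balance=140651
step 8 (pay 35957): balance=108505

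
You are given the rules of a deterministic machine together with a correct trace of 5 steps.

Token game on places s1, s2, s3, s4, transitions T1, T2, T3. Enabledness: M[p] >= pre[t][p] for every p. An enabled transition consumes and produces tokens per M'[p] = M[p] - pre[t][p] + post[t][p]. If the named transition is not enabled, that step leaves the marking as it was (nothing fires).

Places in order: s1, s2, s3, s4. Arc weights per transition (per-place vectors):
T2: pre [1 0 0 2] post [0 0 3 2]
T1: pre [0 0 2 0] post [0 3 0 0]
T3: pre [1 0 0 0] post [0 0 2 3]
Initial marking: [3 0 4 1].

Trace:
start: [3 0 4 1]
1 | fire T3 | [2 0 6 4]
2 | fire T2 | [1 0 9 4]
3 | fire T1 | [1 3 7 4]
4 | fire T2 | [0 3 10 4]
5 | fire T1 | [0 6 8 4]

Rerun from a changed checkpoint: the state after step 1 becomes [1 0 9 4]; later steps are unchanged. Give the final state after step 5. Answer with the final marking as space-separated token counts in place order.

0 6 8 4

state after step 1 := [1 0 9 4]
2 | fire T2 | [0 0 12 4]
3 | fire T1 | [0 3 10 4]
4 | fire T2 | [0 3 10 4]
5 | fire T1 | [0 6 8 4]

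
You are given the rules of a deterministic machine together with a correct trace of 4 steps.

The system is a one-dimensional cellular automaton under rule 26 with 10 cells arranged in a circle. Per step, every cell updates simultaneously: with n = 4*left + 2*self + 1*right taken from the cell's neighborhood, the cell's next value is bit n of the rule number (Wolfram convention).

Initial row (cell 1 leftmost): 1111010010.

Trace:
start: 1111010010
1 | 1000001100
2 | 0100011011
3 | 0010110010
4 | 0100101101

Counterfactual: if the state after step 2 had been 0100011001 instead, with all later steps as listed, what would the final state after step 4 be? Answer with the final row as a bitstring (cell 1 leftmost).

state after step 2 := 0100011001
3 | 0010110110
4 | 0100100101

0100100101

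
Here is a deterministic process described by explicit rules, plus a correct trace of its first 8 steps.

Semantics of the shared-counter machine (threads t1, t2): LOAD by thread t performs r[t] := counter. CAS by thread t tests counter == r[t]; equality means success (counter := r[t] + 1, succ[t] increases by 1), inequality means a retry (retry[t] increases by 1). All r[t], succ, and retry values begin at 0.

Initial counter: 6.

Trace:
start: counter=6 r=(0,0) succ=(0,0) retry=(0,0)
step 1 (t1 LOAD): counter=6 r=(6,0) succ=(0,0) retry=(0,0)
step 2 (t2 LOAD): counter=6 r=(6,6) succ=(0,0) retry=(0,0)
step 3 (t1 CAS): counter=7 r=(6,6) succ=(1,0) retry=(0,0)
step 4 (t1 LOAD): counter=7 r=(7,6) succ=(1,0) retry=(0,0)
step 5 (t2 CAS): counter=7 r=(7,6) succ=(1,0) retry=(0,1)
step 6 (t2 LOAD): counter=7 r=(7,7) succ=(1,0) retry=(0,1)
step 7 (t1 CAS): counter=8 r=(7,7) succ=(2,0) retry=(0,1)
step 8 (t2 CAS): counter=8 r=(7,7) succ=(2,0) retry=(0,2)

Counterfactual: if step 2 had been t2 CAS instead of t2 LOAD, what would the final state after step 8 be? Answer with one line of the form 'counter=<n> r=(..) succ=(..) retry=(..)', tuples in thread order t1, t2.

(re-executing from step 2 with the substitution; state before step 2: counter=6 r=(6,0) succ=(0,0) retry=(0,0))
step 2 (t2 CAS): counter=6 r=(6,0) succ=(0,0) retry=(0,1)
step 3 (t1 CAS): counter=7 r=(6,0) succ=(1,0) retry=(0,1)
step 4 (t1 LOAD): counter=7 r=(7,0) succ=(1,0) retry=(0,1)
step 5 (t2 CAS): counter=7 r=(7,0) succ=(1,0) retry=(0,2)
step 6 (t2 LOAD): counter=7 r=(7,7) succ=(1,0) retry=(0,2)
step 7 (t1 CAS): counter=8 r=(7,7) succ=(2,0) retry=(0,2)
step 8 (t2 CAS): counter=8 r=(7,7) succ=(2,0) retry=(0,3)

counter=8 r=(7,7) succ=(2,0) retry=(0,3)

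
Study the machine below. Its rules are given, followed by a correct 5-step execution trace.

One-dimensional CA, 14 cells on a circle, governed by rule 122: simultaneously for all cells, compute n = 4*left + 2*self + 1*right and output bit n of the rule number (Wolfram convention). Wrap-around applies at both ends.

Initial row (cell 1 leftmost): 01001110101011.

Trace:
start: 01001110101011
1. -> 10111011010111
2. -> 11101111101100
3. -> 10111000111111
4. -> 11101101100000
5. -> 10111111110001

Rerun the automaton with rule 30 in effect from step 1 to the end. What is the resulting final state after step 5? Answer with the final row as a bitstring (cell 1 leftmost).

01001111000010

(re-executing steps 1..5 under rule 30; state before step 1: 01001110101011)
1. -> 01111000101010
2. -> 11000101101011
3. -> 00101101001010
4. -> 01101001111011
5. -> 01001111000010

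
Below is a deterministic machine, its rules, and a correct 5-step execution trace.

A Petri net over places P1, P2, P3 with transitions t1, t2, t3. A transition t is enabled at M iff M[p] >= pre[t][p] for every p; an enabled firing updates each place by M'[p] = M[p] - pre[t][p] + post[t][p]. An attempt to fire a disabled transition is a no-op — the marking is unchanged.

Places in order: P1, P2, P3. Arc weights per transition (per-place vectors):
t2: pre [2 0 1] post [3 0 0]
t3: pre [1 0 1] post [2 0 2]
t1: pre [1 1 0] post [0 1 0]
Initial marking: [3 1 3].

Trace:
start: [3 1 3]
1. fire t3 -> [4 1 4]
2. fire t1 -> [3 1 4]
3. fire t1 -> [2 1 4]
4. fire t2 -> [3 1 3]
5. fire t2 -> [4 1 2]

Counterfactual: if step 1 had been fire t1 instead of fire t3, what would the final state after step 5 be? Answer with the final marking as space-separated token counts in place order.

0 1 3

(re-executing from step 1 with the substitution; state before step 1: [3 1 3])
1. fire t1 -> [2 1 3]
2. fire t1 -> [1 1 3]
3. fire t1 -> [0 1 3]
4. fire t2 -> [0 1 3]
5. fire t2 -> [0 1 3]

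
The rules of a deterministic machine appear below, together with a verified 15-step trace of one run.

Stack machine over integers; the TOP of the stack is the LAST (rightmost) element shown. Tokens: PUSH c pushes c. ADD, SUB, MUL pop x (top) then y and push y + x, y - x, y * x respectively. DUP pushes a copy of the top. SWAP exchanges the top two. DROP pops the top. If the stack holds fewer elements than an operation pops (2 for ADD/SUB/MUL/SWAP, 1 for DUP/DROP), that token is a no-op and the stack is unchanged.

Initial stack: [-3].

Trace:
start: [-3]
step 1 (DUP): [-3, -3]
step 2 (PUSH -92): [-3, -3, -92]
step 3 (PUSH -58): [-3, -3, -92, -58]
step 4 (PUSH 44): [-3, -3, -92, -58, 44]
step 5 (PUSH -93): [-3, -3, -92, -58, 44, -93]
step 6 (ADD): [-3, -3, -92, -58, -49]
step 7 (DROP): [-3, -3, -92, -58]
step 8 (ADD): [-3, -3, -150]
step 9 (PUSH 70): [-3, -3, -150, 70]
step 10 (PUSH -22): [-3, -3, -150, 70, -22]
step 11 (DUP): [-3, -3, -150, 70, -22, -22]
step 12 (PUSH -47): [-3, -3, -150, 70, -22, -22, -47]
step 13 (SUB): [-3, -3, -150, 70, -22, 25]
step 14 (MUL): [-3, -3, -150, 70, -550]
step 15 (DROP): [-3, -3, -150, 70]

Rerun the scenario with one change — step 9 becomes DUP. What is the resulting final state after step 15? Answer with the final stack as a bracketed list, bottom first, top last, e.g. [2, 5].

(re-executing from step 9 with the substitution; state before step 9: [-3, -3, -150])
step 9 (DUP): [-3, -3, -150, -150]
step 10 (PUSH -22): [-3, -3, -150, -150, -22]
step 11 (DUP): [-3, -3, -150, -150, -22, -22]
step 12 (PUSH -47): [-3, -3, -150, -150, -22, -22, -47]
step 13 (SUB): [-3, -3, -150, -150, -22, 25]
step 14 (MUL): [-3, -3, -150, -150, -550]
step 15 (DROP): [-3, -3, -150, -150]

[-3, -3, -150, -150]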